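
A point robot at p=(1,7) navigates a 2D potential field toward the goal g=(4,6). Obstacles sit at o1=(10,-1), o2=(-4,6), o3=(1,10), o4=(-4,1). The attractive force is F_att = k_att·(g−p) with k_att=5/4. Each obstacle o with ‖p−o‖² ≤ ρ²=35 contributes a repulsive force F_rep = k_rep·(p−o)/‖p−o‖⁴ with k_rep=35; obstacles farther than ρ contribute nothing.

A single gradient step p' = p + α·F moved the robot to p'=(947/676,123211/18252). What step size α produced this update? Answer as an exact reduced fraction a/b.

α = 1/10

F_att = 5/4·(g−p) = 5/4·(3,-1) = (3.7500,-1.2500)
o1: d²=145 > ρ²=35 → inactive
o2: d²=26 ≤ ρ²=35; F_rep = 35·(5,1)/26² = (0.2589,0.0518)
o3: d²=9 ≤ ρ²=35; F_rep = 35·(0,-3)/9² = (0.0000,-1.2963)
o4: d²=61 > ρ²=35 → inactive
F = F_att + ΣF_rep = (4.0089,-2.4945)
Δp = p'−p = (0.4009,-0.2495); α = Δx/Fx = (271/676) / (1355/338) = 1/10
check: Δy/Fy = (-4553/18252) / (-22765/9126) = 1/10 ✓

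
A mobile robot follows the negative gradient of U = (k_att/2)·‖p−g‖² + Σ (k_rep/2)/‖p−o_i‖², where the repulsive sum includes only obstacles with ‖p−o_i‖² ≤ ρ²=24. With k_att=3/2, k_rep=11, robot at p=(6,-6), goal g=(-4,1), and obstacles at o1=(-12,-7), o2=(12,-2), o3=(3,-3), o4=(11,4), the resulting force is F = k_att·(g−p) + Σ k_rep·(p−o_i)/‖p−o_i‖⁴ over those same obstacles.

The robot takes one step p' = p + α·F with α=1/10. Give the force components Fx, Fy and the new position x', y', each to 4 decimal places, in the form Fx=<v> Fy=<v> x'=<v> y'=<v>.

F_att = 3/2·(g−p) = 3/2·(-10,7) = (-15.0000,10.5000)
o1: d²=325 > ρ²=24 → inactive
o2: d²=52 > ρ²=24 → inactive
o3: d²=18 ≤ ρ²=24; F_rep = 11·(3,-3)/18² = (0.1019,-0.1019)
o4: d²=125 > ρ²=24 → inactive
F = F_att + ΣF_rep = (-14.8981,10.3981)
p' = p + 1/10·F = (4.5102,-4.9602)

Fx=-14.8981 Fy=10.3981 x'=4.5102 y'=-4.9602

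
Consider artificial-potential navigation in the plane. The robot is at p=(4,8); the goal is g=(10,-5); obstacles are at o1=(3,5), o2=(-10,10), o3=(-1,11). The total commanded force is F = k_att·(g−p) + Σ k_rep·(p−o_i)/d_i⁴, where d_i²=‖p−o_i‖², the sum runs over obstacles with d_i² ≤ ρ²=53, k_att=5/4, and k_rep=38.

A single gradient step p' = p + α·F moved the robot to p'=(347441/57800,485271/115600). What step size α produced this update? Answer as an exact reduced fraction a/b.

F_att = 5/4·(g−p) = 5/4·(6,-13) = (7.5000,-16.2500)
o1: d²=10 ≤ ρ²=53; F_rep = 38·(1,3)/10² = (0.3800,1.1400)
o2: d²=200 > ρ²=53 → inactive
o3: d²=34 ≤ ρ²=53; F_rep = 38·(5,-3)/34² = (0.1644,-0.0986)
F = F_att + ΣF_rep = (8.0444,-15.2086)
Δp = p'−p = (2.0111,-3.8022); α = Δx/Fx = (116241/57800) / (116241/14450) = 1/4
check: Δy/Fy = (-439529/115600) / (-439529/28900) = 1/4 ✓

α = 1/4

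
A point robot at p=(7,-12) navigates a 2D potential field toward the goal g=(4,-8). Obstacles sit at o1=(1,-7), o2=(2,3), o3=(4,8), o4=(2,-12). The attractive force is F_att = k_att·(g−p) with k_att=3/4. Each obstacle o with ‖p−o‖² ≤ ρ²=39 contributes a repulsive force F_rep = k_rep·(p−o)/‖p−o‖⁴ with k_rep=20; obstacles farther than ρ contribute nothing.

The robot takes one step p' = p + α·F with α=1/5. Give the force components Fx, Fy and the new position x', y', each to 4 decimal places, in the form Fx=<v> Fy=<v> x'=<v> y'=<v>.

F_att = 3/4·(g−p) = 3/4·(-3,4) = (-2.2500,3.0000)
o1: d²=61 > ρ²=39 → inactive
o2: d²=250 > ρ²=39 → inactive
o3: d²=409 > ρ²=39 → inactive
o4: d²=25 ≤ ρ²=39; F_rep = 20·(5,0)/25² = (0.1600,0.0000)
F = F_att + ΣF_rep = (-2.0900,3.0000)
p' = p + 1/5·F = (6.5820,-11.4000)

Fx=-2.0900 Fy=3.0000 x'=6.5820 y'=-11.4000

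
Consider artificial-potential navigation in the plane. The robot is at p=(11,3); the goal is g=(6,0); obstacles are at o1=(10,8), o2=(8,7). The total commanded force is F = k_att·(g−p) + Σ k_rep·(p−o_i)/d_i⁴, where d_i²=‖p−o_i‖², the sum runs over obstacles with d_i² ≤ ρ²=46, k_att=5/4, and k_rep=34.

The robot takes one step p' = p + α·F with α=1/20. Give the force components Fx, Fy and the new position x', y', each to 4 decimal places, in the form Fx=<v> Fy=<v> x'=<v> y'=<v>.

F_att = 5/4·(g−p) = 5/4·(-5,-3) = (-6.2500,-3.7500)
o1: d²=26 ≤ ρ²=46; F_rep = 34·(1,-5)/26² = (0.0503,-0.2515)
o2: d²=25 ≤ ρ²=46; F_rep = 34·(3,-4)/25² = (0.1632,-0.2176)
F = F_att + ΣF_rep = (-6.0365,-4.2191)
p' = p + 1/20·F = (10.6982,2.7890)

Fx=-6.0365 Fy=-4.2191 x'=10.6982 y'=2.7890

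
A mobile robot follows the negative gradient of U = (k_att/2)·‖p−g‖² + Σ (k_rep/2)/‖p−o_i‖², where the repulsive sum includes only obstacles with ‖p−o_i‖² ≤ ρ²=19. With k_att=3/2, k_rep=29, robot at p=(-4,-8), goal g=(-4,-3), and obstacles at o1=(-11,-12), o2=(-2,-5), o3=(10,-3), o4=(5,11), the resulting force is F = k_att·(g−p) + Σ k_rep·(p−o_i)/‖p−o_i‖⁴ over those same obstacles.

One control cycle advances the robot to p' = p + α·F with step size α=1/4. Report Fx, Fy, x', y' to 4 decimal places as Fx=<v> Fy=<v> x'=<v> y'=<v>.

F_att = 3/2·(g−p) = 3/2·(0,5) = (0.0000,7.5000)
o1: d²=65 > ρ²=19 → inactive
o2: d²=13 ≤ ρ²=19; F_rep = 29·(-2,-3)/13² = (-0.3432,-0.5148)
o3: d²=221 > ρ²=19 → inactive
o4: d²=442 > ρ²=19 → inactive
F = F_att + ΣF_rep = (-0.3432,6.9852)
p' = p + 1/4·F = (-4.0858,-6.2537)

Fx=-0.3432 Fy=6.9852 x'=-4.0858 y'=-6.2537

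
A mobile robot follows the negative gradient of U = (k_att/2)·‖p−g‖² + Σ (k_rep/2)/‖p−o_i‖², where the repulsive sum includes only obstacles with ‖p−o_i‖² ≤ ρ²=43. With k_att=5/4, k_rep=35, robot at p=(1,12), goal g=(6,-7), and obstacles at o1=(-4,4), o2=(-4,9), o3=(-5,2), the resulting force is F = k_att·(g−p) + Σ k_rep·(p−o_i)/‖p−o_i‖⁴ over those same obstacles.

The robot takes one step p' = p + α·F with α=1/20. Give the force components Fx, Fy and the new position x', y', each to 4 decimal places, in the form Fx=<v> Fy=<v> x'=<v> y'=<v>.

F_att = 5/4·(g−p) = 5/4·(5,-19) = (6.2500,-23.7500)
o1: d²=89 > ρ²=43 → inactive
o2: d²=34 ≤ ρ²=43; F_rep = 35·(5,3)/34² = (0.1514,0.0908)
o3: d²=136 > ρ²=43 → inactive
F = F_att + ΣF_rep = (6.4014,-23.6592)
p' = p + 1/20·F = (1.3201,10.8170)

Fx=6.4014 Fy=-23.6592 x'=1.3201 y'=10.8170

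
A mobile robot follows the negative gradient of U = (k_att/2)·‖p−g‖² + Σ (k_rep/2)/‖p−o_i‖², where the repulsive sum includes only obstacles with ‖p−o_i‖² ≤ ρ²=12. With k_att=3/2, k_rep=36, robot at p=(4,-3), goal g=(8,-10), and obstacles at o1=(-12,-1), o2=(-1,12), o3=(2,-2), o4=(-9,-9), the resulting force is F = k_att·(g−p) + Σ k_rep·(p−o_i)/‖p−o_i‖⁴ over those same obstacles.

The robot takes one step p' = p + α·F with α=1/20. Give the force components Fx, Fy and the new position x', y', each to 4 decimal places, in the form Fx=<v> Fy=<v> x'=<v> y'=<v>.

Fx=8.8800 Fy=-11.9400 x'=4.4440 y'=-3.5970

F_att = 3/2·(g−p) = 3/2·(4,-7) = (6.0000,-10.5000)
o1: d²=260 > ρ²=12 → inactive
o2: d²=250 > ρ²=12 → inactive
o3: d²=5 ≤ ρ²=12; F_rep = 36·(2,-1)/5² = (2.8800,-1.4400)
o4: d²=205 > ρ²=12 → inactive
F = F_att + ΣF_rep = (8.8800,-11.9400)
p' = p + 1/20·F = (4.4440,-3.5970)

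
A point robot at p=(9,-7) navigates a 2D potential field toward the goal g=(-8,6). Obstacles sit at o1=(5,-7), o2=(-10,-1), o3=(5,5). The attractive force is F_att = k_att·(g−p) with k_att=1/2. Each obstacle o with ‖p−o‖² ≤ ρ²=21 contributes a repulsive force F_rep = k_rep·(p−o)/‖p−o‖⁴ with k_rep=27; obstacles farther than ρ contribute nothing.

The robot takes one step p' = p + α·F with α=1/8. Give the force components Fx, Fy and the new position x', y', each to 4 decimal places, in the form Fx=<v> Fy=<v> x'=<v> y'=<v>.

F_att = 1/2·(g−p) = 1/2·(-17,13) = (-8.5000,6.5000)
o1: d²=16 ≤ ρ²=21; F_rep = 27·(4,0)/16² = (0.4219,0.0000)
o2: d²=397 > ρ²=21 → inactive
o3: d²=160 > ρ²=21 → inactive
F = F_att + ΣF_rep = (-8.0781,6.5000)
p' = p + 1/8·F = (7.9902,-6.1875)

Fx=-8.0781 Fy=6.5000 x'=7.9902 y'=-6.1875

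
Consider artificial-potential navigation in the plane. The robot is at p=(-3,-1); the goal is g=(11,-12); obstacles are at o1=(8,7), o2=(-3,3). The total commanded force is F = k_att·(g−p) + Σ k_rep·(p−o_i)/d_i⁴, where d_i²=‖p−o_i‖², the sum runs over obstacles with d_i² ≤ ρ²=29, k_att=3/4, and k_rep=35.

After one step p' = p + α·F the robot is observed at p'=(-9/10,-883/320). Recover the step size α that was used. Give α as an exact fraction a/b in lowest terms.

F_att = 3/4·(g−p) = 3/4·(14,-11) = (10.5000,-8.2500)
o1: d²=185 > ρ²=29 → inactive
o2: d²=16 ≤ ρ²=29; F_rep = 35·(0,-4)/16² = (0.0000,-0.5469)
F = F_att + ΣF_rep = (10.5000,-8.7969)
Δp = p'−p = (2.1000,-1.7594); α = Δx/Fx = (21/10) / (21/2) = 1/5
check: Δy/Fy = (-563/320) / (-563/64) = 1/5 ✓

α = 1/5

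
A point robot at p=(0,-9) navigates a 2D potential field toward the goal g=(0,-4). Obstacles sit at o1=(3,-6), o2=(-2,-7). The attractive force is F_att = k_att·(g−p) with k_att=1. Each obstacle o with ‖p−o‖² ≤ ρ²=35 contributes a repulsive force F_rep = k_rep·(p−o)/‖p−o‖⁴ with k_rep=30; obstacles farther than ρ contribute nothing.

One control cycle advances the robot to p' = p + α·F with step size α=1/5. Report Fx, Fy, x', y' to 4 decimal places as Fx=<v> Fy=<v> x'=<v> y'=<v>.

F_att = 1·(g−p) = 1·(0,5) = (0.0000,5.0000)
o1: d²=18 ≤ ρ²=35; F_rep = 30·(-3,-3)/18² = (-0.2778,-0.2778)
o2: d²=8 ≤ ρ²=35; F_rep = 30·(2,-2)/8² = (0.9375,-0.9375)
F = F_att + ΣF_rep = (0.6597,3.7847)
p' = p + 1/5·F = (0.1319,-8.2431)

Fx=0.6597 Fy=3.7847 x'=0.1319 y'=-8.2431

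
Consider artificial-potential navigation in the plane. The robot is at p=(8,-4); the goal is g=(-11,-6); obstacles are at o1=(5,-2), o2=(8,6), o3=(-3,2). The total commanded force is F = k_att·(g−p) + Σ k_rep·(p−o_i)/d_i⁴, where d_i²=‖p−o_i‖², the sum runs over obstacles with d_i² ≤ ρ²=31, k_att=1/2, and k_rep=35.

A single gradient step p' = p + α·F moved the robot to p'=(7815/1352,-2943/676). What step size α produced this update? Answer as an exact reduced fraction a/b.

F_att = 1/2·(g−p) = 1/2·(-19,-2) = (-9.5000,-1.0000)
o1: d²=13 ≤ ρ²=31; F_rep = 35·(3,-2)/13² = (0.6213,-0.4142)
o2: d²=100 > ρ²=31 → inactive
o3: d²=157 > ρ²=31 → inactive
F = F_att + ΣF_rep = (-8.8787,-1.4142)
Δp = p'−p = (-2.2197,-0.3536); α = Δx/Fx = (-3001/1352) / (-3001/338) = 1/4
check: Δy/Fy = (-239/676) / (-239/169) = 1/4 ✓

α = 1/4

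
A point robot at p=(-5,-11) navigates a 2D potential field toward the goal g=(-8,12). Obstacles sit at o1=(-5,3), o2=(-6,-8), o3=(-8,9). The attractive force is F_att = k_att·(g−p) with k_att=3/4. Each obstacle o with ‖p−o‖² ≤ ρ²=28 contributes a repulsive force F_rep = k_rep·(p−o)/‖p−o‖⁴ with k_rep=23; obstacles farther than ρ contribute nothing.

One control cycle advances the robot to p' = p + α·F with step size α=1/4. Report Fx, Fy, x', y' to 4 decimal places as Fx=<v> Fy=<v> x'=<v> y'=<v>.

F_att = 3/4·(g−p) = 3/4·(-3,23) = (-2.2500,17.2500)
o1: d²=196 > ρ²=28 → inactive
o2: d²=10 ≤ ρ²=28; F_rep = 23·(1,-3)/10² = (0.2300,-0.6900)
o3: d²=409 > ρ²=28 → inactive
F = F_att + ΣF_rep = (-2.0200,16.5600)
p' = p + 1/4·F = (-5.5050,-6.8600)

Fx=-2.0200 Fy=16.5600 x'=-5.5050 y'=-6.8600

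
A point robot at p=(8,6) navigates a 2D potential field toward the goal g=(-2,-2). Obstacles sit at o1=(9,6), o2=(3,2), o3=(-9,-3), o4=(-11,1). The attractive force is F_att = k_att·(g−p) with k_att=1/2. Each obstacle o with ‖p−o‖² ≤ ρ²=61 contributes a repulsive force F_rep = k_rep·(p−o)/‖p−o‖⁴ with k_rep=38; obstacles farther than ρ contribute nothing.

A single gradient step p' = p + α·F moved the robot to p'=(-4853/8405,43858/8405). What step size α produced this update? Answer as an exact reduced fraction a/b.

α = 1/5

F_att = 1/2·(g−p) = 1/2·(-10,-8) = (-5.0000,-4.0000)
o1: d²=1 ≤ ρ²=61; F_rep = 38·(-1,0)/1² = (-38.0000,0.0000)
o2: d²=41 ≤ ρ²=61; F_rep = 38·(5,4)/41² = (0.1130,0.0904)
o3: d²=370 > ρ²=61 → inactive
o4: d²=386 > ρ²=61 → inactive
F = F_att + ΣF_rep = (-42.8870,-3.9096)
Δp = p'−p = (-8.5774,-0.7819); α = Δx/Fx = (-72093/8405) / (-72093/1681) = 1/5
check: Δy/Fy = (-6572/8405) / (-6572/1681) = 1/5 ✓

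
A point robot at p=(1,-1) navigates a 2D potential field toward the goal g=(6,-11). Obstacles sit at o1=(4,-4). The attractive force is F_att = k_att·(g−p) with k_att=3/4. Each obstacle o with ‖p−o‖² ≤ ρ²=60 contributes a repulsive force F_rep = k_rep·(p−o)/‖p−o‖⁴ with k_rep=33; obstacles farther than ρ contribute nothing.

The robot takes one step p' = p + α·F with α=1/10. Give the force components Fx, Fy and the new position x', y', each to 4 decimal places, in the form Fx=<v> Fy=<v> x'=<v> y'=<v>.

Fx=3.4444 Fy=-7.1944 x'=1.3444 y'=-1.7194

F_att = 3/4·(g−p) = 3/4·(5,-10) = (3.7500,-7.5000)
o1: d²=18 ≤ ρ²=60; F_rep = 33·(-3,3)/18² = (-0.3056,0.3056)
F = F_att + ΣF_rep = (3.4444,-7.1944)
p' = p + 1/10·F = (1.3444,-1.7194)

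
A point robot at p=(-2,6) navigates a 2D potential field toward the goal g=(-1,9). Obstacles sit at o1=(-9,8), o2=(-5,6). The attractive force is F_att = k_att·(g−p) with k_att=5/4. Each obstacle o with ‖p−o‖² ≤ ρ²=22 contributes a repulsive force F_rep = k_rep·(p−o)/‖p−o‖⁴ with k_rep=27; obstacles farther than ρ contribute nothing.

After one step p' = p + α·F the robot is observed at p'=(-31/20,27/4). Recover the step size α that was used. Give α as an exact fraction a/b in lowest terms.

α = 1/5

F_att = 5/4·(g−p) = 5/4·(1,3) = (1.2500,3.7500)
o1: d²=53 > ρ²=22 → inactive
o2: d²=9 ≤ ρ²=22; F_rep = 27·(3,0)/9² = (1.0000,0.0000)
F = F_att + ΣF_rep = (2.2500,3.7500)
Δp = p'−p = (0.4500,0.7500); α = Δx/Fx = (9/20) / (9/4) = 1/5
check: Δy/Fy = (3/4) / (15/4) = 1/5 ✓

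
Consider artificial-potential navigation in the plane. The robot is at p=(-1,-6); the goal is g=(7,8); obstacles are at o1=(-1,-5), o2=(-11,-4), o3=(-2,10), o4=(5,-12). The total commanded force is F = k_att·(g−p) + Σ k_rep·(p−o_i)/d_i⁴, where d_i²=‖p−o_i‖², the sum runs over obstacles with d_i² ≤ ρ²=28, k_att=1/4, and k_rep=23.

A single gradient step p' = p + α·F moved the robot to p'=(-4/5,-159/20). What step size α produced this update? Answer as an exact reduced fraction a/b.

α = 1/10

F_att = 1/4·(g−p) = 1/4·(8,14) = (2.0000,3.5000)
o1: d²=1 ≤ ρ²=28; F_rep = 23·(0,-1)/1² = (0.0000,-23.0000)
o2: d²=104 > ρ²=28 → inactive
o3: d²=257 > ρ²=28 → inactive
o4: d²=72 > ρ²=28 → inactive
F = F_att + ΣF_rep = (2.0000,-19.5000)
Δp = p'−p = (0.2000,-1.9500); α = Δx/Fx = (1/5) / (2) = 1/10
check: Δy/Fy = (-39/20) / (-39/2) = 1/10 ✓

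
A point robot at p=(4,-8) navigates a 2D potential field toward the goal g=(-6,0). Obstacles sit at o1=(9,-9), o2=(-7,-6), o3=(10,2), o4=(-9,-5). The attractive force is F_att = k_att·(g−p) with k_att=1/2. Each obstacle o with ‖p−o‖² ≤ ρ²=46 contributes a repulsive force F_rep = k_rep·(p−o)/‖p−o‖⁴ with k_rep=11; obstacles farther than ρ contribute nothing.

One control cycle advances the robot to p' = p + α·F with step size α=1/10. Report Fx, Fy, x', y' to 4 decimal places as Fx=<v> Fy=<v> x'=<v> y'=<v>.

F_att = 1/2·(g−p) = 1/2·(-10,8) = (-5.0000,4.0000)
o1: d²=26 ≤ ρ²=46; F_rep = 11·(-5,1)/26² = (-0.0814,0.0163)
o2: d²=125 > ρ²=46 → inactive
o3: d²=136 > ρ²=46 → inactive
o4: d²=178 > ρ²=46 → inactive
F = F_att + ΣF_rep = (-5.0814,4.0163)
p' = p + 1/10·F = (3.4919,-7.5984)

Fx=-5.0814 Fy=4.0163 x'=3.4919 y'=-7.5984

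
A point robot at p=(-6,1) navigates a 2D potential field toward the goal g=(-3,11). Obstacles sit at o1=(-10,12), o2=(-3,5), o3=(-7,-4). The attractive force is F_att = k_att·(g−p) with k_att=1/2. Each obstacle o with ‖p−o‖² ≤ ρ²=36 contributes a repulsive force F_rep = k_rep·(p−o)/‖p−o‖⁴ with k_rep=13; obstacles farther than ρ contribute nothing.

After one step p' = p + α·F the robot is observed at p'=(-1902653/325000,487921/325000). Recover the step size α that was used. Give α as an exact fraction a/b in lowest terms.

α = 1/10

F_att = 1/2·(g−p) = 1/2·(3,10) = (1.5000,5.0000)
o1: d²=137 > ρ²=36 → inactive
o2: d²=25 ≤ ρ²=36; F_rep = 13·(-3,-4)/25² = (-0.0624,-0.0832)
o3: d²=26 ≤ ρ²=36; F_rep = 13·(1,5)/26² = (0.0192,0.0962)
F = F_att + ΣF_rep = (1.4568,5.0130)
Δp = p'−p = (0.1457,0.5013); α = Δx/Fx = (47347/325000) / (47347/32500) = 1/10
check: Δy/Fy = (162921/325000) / (162921/32500) = 1/10 ✓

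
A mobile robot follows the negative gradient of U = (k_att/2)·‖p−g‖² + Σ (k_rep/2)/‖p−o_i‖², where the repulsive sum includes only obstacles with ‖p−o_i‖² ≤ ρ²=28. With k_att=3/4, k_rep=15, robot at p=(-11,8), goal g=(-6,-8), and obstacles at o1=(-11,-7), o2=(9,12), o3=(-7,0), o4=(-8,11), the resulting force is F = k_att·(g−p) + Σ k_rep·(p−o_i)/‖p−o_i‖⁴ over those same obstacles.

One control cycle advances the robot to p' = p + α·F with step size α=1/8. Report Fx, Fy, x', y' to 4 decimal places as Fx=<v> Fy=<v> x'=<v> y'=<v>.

Fx=3.6111 Fy=-12.1389 x'=-10.5486 y'=6.4826

F_att = 3/4·(g−p) = 3/4·(5,-16) = (3.7500,-12.0000)
o1: d²=225 > ρ²=28 → inactive
o2: d²=416 > ρ²=28 → inactive
o3: d²=80 > ρ²=28 → inactive
o4: d²=18 ≤ ρ²=28; F_rep = 15·(-3,-3)/18² = (-0.1389,-0.1389)
F = F_att + ΣF_rep = (3.6111,-12.1389)
p' = p + 1/8·F = (-10.5486,6.4826)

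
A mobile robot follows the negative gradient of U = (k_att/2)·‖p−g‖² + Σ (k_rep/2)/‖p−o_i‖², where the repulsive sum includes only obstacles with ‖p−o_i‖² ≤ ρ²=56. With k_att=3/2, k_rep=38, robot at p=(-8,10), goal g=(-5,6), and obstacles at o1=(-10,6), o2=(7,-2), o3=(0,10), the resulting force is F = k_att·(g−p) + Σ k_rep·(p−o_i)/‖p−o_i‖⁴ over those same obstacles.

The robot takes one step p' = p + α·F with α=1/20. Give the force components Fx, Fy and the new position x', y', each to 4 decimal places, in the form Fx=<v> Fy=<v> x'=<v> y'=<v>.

Fx=4.6900 Fy=-5.6200 x'=-7.7655 y'=9.7190

F_att = 3/2·(g−p) = 3/2·(3,-4) = (4.5000,-6.0000)
o1: d²=20 ≤ ρ²=56; F_rep = 38·(2,4)/20² = (0.1900,0.3800)
o2: d²=369 > ρ²=56 → inactive
o3: d²=64 > ρ²=56 → inactive
F = F_att + ΣF_rep = (4.6900,-5.6200)
p' = p + 1/20·F = (-7.7655,9.7190)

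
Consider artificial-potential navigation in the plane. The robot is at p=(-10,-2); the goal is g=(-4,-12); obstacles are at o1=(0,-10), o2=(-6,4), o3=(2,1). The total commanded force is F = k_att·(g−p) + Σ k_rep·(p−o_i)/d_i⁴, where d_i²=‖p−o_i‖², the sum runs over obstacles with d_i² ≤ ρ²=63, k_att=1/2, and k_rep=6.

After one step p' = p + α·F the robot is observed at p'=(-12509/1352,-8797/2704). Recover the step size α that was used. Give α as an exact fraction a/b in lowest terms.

F_att = 1/2·(g−p) = 1/2·(6,-10) = (3.0000,-5.0000)
o1: d²=164 > ρ²=63 → inactive
o2: d²=52 ≤ ρ²=63; F_rep = 6·(-4,-6)/52² = (-0.0089,-0.0133)
o3: d²=153 > ρ²=63 → inactive
F = F_att + ΣF_rep = (2.9911,-5.0133)
Δp = p'−p = (0.7478,-1.2533); α = Δx/Fx = (1011/1352) / (1011/338) = 1/4
check: Δy/Fy = (-3389/2704) / (-3389/676) = 1/4 ✓

α = 1/4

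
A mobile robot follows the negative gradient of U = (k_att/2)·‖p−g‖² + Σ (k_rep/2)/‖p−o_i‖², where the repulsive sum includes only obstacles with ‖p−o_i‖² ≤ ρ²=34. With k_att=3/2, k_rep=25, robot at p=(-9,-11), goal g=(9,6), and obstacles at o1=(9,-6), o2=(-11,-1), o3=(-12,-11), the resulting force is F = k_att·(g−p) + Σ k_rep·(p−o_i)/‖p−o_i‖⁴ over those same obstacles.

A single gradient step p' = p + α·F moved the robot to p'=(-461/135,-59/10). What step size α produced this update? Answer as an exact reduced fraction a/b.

F_att = 3/2·(g−p) = 3/2·(18,17) = (27.0000,25.5000)
o1: d²=349 > ρ²=34 → inactive
o2: d²=104 > ρ²=34 → inactive
o3: d²=9 ≤ ρ²=34; F_rep = 25·(3,0)/9² = (0.9259,0.0000)
F = F_att + ΣF_rep = (27.9259,25.5000)
Δp = p'−p = (5.5852,5.1000); α = Δx/Fx = (754/135) / (754/27) = 1/5
check: Δy/Fy = (51/10) / (51/2) = 1/5 ✓

α = 1/5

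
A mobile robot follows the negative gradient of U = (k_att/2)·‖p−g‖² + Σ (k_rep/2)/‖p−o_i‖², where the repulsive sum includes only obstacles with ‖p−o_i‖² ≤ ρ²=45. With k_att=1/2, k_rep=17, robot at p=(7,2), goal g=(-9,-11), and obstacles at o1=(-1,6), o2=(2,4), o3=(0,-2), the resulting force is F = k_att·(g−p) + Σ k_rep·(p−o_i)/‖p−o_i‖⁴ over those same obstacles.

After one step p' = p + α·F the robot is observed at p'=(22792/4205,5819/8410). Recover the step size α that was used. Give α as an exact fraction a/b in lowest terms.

α = 1/5

F_att = 1/2·(g−p) = 1/2·(-16,-13) = (-8.0000,-6.5000)
o1: d²=80 > ρ²=45 → inactive
o2: d²=29 ≤ ρ²=45; F_rep = 17·(5,-2)/29² = (0.1011,-0.0404)
o3: d²=65 > ρ²=45 → inactive
F = F_att + ΣF_rep = (-7.8989,-6.5404)
Δp = p'−p = (-1.5798,-1.3081); α = Δx/Fx = (-6643/4205) / (-6643/841) = 1/5
check: Δy/Fy = (-11001/8410) / (-11001/1682) = 1/5 ✓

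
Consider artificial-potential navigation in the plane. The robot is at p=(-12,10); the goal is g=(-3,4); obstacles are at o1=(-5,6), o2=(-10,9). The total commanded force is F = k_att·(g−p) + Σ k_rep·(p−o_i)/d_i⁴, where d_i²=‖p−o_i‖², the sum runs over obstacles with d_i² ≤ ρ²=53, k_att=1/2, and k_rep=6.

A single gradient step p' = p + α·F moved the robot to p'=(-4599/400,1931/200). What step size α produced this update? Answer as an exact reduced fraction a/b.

α = 1/8

F_att = 1/2·(g−p) = 1/2·(9,-6) = (4.5000,-3.0000)
o1: d²=65 > ρ²=53 → inactive
o2: d²=5 ≤ ρ²=53; F_rep = 6·(-2,1)/5² = (-0.4800,0.2400)
F = F_att + ΣF_rep = (4.0200,-2.7600)
Δp = p'−p = (0.5025,-0.3450); α = Δx/Fx = (201/400) / (201/50) = 1/8
check: Δy/Fy = (-69/200) / (-69/25) = 1/8 ✓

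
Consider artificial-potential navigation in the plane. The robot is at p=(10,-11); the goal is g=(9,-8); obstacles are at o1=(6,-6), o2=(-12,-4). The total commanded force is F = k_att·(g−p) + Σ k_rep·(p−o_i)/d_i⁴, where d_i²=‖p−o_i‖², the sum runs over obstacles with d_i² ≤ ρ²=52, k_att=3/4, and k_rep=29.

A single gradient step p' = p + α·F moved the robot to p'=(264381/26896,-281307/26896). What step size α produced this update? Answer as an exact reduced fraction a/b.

α = 1/4

F_att = 3/4·(g−p) = 3/4·(-1,3) = (-0.7500,2.2500)
o1: d²=41 ≤ ρ²=52; F_rep = 29·(4,-5)/41² = (0.0690,-0.0863)
o2: d²=533 > ρ²=52 → inactive
F = F_att + ΣF_rep = (-0.6810,2.1637)
Δp = p'−p = (-0.1702,0.5409); α = Δx/Fx = (-4579/26896) / (-4579/6724) = 1/4
check: Δy/Fy = (14549/26896) / (14549/6724) = 1/4 ✓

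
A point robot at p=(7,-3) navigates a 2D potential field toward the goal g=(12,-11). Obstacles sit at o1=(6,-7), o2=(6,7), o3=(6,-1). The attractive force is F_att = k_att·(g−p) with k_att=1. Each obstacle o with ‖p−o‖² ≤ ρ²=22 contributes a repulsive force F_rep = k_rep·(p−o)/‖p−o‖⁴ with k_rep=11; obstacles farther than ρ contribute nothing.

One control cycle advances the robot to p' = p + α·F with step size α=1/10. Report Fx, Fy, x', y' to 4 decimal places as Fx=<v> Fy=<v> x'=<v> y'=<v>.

F_att = 1·(g−p) = 1·(5,-8) = (5.0000,-8.0000)
o1: d²=17 ≤ ρ²=22; F_rep = 11·(1,4)/17² = (0.0381,0.1522)
o2: d²=101 > ρ²=22 → inactive
o3: d²=5 ≤ ρ²=22; F_rep = 11·(1,-2)/5² = (0.4400,-0.8800)
F = F_att + ΣF_rep = (5.4781,-8.7278)
p' = p + 1/10·F = (7.5478,-3.8728)

Fx=5.4781 Fy=-8.7278 x'=7.5478 y'=-3.8728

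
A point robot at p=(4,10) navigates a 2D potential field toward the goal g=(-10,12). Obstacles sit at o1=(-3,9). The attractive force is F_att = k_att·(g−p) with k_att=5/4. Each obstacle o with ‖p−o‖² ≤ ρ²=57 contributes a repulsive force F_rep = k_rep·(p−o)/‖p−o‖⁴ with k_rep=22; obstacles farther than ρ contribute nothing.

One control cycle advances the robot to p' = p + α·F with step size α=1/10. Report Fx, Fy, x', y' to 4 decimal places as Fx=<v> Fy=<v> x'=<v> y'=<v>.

Fx=-17.4384 Fy=2.5088 x'=2.2562 y'=10.2509

F_att = 5/4·(g−p) = 5/4·(-14,2) = (-17.5000,2.5000)
o1: d²=50 ≤ ρ²=57; F_rep = 22·(7,1)/50² = (0.0616,0.0088)
F = F_att + ΣF_rep = (-17.4384,2.5088)
p' = p + 1/10·F = (2.2562,10.2509)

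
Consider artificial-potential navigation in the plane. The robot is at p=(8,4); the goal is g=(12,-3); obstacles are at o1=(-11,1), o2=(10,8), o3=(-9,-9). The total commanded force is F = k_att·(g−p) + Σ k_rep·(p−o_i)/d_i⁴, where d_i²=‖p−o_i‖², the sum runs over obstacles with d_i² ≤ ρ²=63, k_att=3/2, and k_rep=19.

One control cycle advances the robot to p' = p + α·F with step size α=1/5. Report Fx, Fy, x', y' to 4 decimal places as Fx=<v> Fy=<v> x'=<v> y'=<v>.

Fx=5.9050 Fy=-10.6900 x'=9.1810 y'=1.8620

F_att = 3/2·(g−p) = 3/2·(4,-7) = (6.0000,-10.5000)
o1: d²=370 > ρ²=63 → inactive
o2: d²=20 ≤ ρ²=63; F_rep = 19·(-2,-4)/20² = (-0.0950,-0.1900)
o3: d²=458 > ρ²=63 → inactive
F = F_att + ΣF_rep = (5.9050,-10.6900)
p' = p + 1/5·F = (9.1810,1.8620)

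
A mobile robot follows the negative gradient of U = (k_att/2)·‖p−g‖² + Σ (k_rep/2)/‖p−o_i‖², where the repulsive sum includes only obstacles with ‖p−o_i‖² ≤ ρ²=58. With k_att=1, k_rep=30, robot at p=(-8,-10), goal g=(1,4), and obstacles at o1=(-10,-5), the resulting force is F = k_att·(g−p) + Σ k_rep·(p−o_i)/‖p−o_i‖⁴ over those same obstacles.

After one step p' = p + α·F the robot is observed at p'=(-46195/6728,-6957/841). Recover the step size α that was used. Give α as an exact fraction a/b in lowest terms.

α = 1/8

F_att = 1·(g−p) = 1·(9,14) = (9.0000,14.0000)
o1: d²=29 ≤ ρ²=58; F_rep = 30·(2,-5)/29² = (0.0713,-0.1784)
F = F_att + ΣF_rep = (9.0713,13.8216)
Δp = p'−p = (1.1339,1.7277); α = Δx/Fx = (7629/6728) / (7629/841) = 1/8
check: Δy/Fy = (1453/841) / (11624/841) = 1/8 ✓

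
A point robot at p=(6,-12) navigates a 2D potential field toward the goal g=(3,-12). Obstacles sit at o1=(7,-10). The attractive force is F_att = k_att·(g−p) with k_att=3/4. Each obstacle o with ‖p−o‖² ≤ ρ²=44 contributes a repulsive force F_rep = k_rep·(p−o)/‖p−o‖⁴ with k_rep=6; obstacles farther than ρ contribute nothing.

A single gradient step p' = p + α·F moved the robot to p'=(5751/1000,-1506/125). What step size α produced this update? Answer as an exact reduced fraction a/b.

F_att = 3/4·(g−p) = 3/4·(-3,0) = (-2.2500,0.0000)
o1: d²=5 ≤ ρ²=44; F_rep = 6·(-1,-2)/5² = (-0.2400,-0.4800)
F = F_att + ΣF_rep = (-2.4900,-0.4800)
Δp = p'−p = (-0.2490,-0.0480); α = Δx/Fx = (-249/1000) / (-249/100) = 1/10
check: Δy/Fy = (-6/125) / (-12/25) = 1/10 ✓

α = 1/10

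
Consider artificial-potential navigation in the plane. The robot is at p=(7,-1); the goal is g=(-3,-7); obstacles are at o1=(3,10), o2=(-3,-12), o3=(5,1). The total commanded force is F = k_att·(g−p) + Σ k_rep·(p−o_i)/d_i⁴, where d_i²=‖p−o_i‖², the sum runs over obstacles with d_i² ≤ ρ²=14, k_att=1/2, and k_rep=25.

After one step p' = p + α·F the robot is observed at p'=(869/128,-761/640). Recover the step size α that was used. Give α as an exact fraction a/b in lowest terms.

F_att = 1/2·(g−p) = 1/2·(-10,-6) = (-5.0000,-3.0000)
o1: d²=137 > ρ²=14 → inactive
o2: d²=221 > ρ²=14 → inactive
o3: d²=8 ≤ ρ²=14; F_rep = 25·(2,-2)/8² = (0.7812,-0.7812)
F = F_att + ΣF_rep = (-4.2188,-3.7812)
Δp = p'−p = (-0.2109,-0.1891); α = Δx/Fx = (-27/128) / (-135/32) = 1/20
check: Δy/Fy = (-121/640) / (-121/32) = 1/20 ✓

α = 1/20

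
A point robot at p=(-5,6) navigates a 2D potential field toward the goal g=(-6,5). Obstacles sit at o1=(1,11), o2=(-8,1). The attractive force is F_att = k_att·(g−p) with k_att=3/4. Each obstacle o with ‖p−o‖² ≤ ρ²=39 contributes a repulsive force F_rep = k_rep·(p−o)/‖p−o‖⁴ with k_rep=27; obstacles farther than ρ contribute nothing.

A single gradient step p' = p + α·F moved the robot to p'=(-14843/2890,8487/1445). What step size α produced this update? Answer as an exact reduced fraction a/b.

F_att = 3/4·(g−p) = 3/4·(-1,-1) = (-0.7500,-0.7500)
o1: d²=61 > ρ²=39 → inactive
o2: d²=34 ≤ ρ²=39; F_rep = 27·(3,5)/34² = (0.0701,0.1168)
F = F_att + ΣF_rep = (-0.6799,-0.6332)
Δp = p'−p = (-0.1360,-0.1266); α = Δx/Fx = (-393/2890) / (-393/578) = 1/5
check: Δy/Fy = (-183/1445) / (-183/289) = 1/5 ✓

α = 1/5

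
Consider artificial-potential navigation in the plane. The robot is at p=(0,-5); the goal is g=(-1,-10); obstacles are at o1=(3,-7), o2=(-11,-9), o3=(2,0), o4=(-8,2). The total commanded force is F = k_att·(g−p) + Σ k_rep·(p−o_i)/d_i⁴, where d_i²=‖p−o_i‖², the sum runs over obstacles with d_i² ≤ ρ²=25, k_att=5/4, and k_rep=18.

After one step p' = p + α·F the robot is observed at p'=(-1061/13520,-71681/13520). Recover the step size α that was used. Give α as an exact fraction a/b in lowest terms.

α = 1/20

F_att = 5/4·(g−p) = 5/4·(-1,-5) = (-1.2500,-6.2500)
o1: d²=13 ≤ ρ²=25; F_rep = 18·(-3,2)/13² = (-0.3195,0.2130)
o2: d²=137 > ρ²=25 → inactive
o3: d²=29 > ρ²=25 → inactive
o4: d²=113 > ρ²=25 → inactive
F = F_att + ΣF_rep = (-1.5695,-6.0370)
Δp = p'−p = (-0.0785,-0.3018); α = Δx/Fx = (-1061/13520) / (-1061/676) = 1/20
check: Δy/Fy = (-4081/13520) / (-4081/676) = 1/20 ✓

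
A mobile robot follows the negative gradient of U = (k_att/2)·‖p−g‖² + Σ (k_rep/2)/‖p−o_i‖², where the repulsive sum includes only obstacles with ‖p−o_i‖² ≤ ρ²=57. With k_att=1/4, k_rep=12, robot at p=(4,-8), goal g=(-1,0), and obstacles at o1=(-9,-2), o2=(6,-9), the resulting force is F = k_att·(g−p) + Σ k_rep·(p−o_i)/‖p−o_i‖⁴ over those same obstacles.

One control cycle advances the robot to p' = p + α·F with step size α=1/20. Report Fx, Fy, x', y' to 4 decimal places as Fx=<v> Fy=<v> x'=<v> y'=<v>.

Fx=-2.2100 Fy=2.4800 x'=3.8895 y'=-7.8760

F_att = 1/4·(g−p) = 1/4·(-5,8) = (-1.2500,2.0000)
o1: d²=205 > ρ²=57 → inactive
o2: d²=5 ≤ ρ²=57; F_rep = 12·(-2,1)/5² = (-0.9600,0.4800)
F = F_att + ΣF_rep = (-2.2100,2.4800)
p' = p + 1/20·F = (3.8895,-7.8760)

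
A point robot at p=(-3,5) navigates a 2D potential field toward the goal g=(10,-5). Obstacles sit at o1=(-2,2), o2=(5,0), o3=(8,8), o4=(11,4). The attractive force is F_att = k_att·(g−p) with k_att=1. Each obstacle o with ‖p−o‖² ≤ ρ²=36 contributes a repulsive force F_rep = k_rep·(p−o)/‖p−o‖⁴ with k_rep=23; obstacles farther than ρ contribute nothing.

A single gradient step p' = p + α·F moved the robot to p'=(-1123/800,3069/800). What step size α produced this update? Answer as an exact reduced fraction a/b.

α = 1/8

F_att = 1·(g−p) = 1·(13,-10) = (13.0000,-10.0000)
o1: d²=10 ≤ ρ²=36; F_rep = 23·(-1,3)/10² = (-0.2300,0.6900)
o2: d²=89 > ρ²=36 → inactive
o3: d²=130 > ρ²=36 → inactive
o4: d²=197 > ρ²=36 → inactive
F = F_att + ΣF_rep = (12.7700,-9.3100)
Δp = p'−p = (1.5962,-1.1638); α = Δx/Fx = (1277/800) / (1277/100) = 1/8
check: Δy/Fy = (-931/800) / (-931/100) = 1/8 ✓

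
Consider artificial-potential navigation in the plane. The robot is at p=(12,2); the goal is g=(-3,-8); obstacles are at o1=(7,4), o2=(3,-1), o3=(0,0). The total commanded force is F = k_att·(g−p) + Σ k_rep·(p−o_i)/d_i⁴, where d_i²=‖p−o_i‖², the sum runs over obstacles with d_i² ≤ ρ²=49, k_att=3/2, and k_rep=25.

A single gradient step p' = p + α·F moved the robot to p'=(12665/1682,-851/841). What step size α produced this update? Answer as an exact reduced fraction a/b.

α = 1/5

F_att = 3/2·(g−p) = 3/2·(-15,-10) = (-22.5000,-15.0000)
o1: d²=29 ≤ ρ²=49; F_rep = 25·(5,-2)/29² = (0.1486,-0.0595)
o2: d²=90 > ρ²=49 → inactive
o3: d²=148 > ρ²=49 → inactive
F = F_att + ΣF_rep = (-22.3514,-15.0595)
Δp = p'−p = (-4.4703,-3.0119); α = Δx/Fx = (-7519/1682) / (-37595/1682) = 1/5
check: Δy/Fy = (-2533/841) / (-12665/841) = 1/5 ✓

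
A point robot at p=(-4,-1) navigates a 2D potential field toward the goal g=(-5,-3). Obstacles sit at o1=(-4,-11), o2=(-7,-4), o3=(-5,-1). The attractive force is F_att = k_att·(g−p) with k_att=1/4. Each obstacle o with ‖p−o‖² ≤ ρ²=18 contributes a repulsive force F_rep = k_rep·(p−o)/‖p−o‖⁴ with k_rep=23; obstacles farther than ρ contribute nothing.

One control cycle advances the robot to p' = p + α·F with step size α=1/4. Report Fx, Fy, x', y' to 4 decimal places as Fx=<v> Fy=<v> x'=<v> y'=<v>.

Fx=22.9630 Fy=-0.2870 x'=1.7407 y'=-1.0718

F_att = 1/4·(g−p) = 1/4·(-1,-2) = (-0.2500,-0.5000)
o1: d²=100 > ρ²=18 → inactive
o2: d²=18 ≤ ρ²=18; F_rep = 23·(3,3)/18² = (0.2130,0.2130)
o3: d²=1 ≤ ρ²=18; F_rep = 23·(1,0)/1² = (23.0000,0.0000)
F = F_att + ΣF_rep = (22.9630,-0.2870)
p' = p + 1/4·F = (1.7407,-1.0718)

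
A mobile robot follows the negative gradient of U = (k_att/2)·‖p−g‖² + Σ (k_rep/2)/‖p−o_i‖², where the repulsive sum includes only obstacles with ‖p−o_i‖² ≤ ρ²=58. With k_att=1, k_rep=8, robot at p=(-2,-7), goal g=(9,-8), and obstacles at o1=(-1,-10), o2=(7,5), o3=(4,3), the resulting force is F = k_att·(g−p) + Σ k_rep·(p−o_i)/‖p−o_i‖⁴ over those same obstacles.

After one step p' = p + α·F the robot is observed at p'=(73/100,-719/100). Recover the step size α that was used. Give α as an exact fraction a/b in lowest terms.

F_att = 1·(g−p) = 1·(11,-1) = (11.0000,-1.0000)
o1: d²=10 ≤ ρ²=58; F_rep = 8·(-1,3)/10² = (-0.0800,0.2400)
o2: d²=225 > ρ²=58 → inactive
o3: d²=136 > ρ²=58 → inactive
F = F_att + ΣF_rep = (10.9200,-0.7600)
Δp = p'−p = (2.7300,-0.1900); α = Δx/Fx = (273/100) / (273/25) = 1/4
check: Δy/Fy = (-19/100) / (-19/25) = 1/4 ✓

α = 1/4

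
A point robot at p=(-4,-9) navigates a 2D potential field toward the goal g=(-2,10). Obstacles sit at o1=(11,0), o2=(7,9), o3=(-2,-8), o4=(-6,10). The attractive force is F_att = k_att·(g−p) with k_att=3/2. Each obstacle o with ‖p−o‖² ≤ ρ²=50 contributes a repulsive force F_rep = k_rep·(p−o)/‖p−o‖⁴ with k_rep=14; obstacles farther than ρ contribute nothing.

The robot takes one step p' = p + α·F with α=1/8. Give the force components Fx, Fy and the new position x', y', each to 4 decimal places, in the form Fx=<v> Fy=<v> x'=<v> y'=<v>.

Fx=1.8800 Fy=27.9400 x'=-3.7650 y'=-5.5075

F_att = 3/2·(g−p) = 3/2·(2,19) = (3.0000,28.5000)
o1: d²=306 > ρ²=50 → inactive
o2: d²=445 > ρ²=50 → inactive
o3: d²=5 ≤ ρ²=50; F_rep = 14·(-2,-1)/5² = (-1.1200,-0.5600)
o4: d²=365 > ρ²=50 → inactive
F = F_att + ΣF_rep = (1.8800,27.9400)
p' = p + 1/8·F = (-3.7650,-5.5075)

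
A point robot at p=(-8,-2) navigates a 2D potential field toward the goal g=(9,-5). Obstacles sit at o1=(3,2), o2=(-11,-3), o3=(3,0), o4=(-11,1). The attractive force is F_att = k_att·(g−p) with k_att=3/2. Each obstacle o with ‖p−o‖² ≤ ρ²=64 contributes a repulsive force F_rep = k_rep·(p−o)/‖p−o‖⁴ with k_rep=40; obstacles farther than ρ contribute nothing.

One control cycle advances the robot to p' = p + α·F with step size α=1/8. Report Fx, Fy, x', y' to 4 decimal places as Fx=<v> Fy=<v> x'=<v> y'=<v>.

F_att = 3/2·(g−p) = 3/2·(17,-3) = (25.5000,-4.5000)
o1: d²=137 > ρ²=64 → inactive
o2: d²=10 ≤ ρ²=64; F_rep = 40·(3,1)/10² = (1.2000,0.4000)
o3: d²=125 > ρ²=64 → inactive
o4: d²=18 ≤ ρ²=64; F_rep = 40·(3,-3)/18² = (0.3704,-0.3704)
F = F_att + ΣF_rep = (27.0704,-4.4704)
p' = p + 1/8·F = (-4.6162,-2.5588)

Fx=27.0704 Fy=-4.4704 x'=-4.6162 y'=-2.5588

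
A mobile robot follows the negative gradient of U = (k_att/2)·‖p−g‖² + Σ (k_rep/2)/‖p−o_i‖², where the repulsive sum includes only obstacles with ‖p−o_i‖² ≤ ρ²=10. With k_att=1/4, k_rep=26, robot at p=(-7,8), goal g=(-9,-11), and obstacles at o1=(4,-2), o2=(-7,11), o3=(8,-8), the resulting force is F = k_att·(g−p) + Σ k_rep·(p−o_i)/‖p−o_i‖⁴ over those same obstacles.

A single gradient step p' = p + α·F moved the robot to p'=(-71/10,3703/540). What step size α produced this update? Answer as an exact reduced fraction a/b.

F_att = 1/4·(g−p) = 1/4·(-2,-19) = (-0.5000,-4.7500)
o1: d²=221 > ρ²=10 → inactive
o2: d²=9 ≤ ρ²=10; F_rep = 26·(0,-3)/9² = (0.0000,-0.9630)
o3: d²=481 > ρ²=10 → inactive
F = F_att + ΣF_rep = (-0.5000,-5.7130)
Δp = p'−p = (-0.1000,-1.1426); α = Δx/Fx = (-1/10) / (-1/2) = 1/5
check: Δy/Fy = (-617/540) / (-617/108) = 1/5 ✓

α = 1/5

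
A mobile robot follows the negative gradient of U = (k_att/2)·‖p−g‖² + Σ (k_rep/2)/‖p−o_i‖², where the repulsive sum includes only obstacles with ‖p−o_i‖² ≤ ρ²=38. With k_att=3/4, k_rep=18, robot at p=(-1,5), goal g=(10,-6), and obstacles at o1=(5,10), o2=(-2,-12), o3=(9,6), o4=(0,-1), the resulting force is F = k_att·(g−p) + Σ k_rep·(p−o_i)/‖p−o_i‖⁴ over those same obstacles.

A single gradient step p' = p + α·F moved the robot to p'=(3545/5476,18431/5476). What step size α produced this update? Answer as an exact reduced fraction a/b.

F_att = 3/4·(g−p) = 3/4·(11,-11) = (8.2500,-8.2500)
o1: d²=61 > ρ²=38 → inactive
o2: d²=290 > ρ²=38 → inactive
o3: d²=101 > ρ²=38 → inactive
o4: d²=37 ≤ ρ²=38; F_rep = 18·(-1,6)/37² = (-0.0131,0.0789)
F = F_att + ΣF_rep = (8.2369,-8.1711)
Δp = p'−p = (1.6474,-1.6342); α = Δx/Fx = (9021/5476) / (45105/5476) = 1/5
check: Δy/Fy = (-8949/5476) / (-44745/5476) = 1/5 ✓

α = 1/5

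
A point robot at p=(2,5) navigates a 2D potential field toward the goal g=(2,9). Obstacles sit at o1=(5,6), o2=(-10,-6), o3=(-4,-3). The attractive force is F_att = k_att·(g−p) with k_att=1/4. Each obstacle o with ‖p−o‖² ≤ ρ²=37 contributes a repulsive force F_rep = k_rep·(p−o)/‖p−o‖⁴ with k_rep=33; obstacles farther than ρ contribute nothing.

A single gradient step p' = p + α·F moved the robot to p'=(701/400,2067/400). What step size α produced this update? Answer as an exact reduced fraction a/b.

α = 1/4

F_att = 1/4·(g−p) = 1/4·(0,4) = (0.0000,1.0000)
o1: d²=10 ≤ ρ²=37; F_rep = 33·(-3,-1)/10² = (-0.9900,-0.3300)
o2: d²=265 > ρ²=37 → inactive
o3: d²=100 > ρ²=37 → inactive
F = F_att + ΣF_rep = (-0.9900,0.6700)
Δp = p'−p = (-0.2475,0.1675); α = Δx/Fx = (-99/400) / (-99/100) = 1/4
check: Δy/Fy = (67/400) / (67/100) = 1/4 ✓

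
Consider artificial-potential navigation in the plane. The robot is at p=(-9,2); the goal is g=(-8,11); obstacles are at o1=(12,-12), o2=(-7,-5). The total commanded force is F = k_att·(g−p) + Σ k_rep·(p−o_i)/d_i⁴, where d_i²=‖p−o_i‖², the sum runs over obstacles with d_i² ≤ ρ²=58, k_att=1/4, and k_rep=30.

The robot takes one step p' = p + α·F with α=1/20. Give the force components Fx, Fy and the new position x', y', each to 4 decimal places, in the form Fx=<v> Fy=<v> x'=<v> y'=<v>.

Fx=0.2286 Fy=2.3248 x'=-8.9886 y'=2.1162

F_att = 1/4·(g−p) = 1/4·(1,9) = (0.2500,2.2500)
o1: d²=637 > ρ²=58 → inactive
o2: d²=53 ≤ ρ²=58; F_rep = 30·(-2,7)/53² = (-0.0214,0.0748)
F = F_att + ΣF_rep = (0.2286,2.3248)
p' = p + 1/20·F = (-8.9886,2.1162)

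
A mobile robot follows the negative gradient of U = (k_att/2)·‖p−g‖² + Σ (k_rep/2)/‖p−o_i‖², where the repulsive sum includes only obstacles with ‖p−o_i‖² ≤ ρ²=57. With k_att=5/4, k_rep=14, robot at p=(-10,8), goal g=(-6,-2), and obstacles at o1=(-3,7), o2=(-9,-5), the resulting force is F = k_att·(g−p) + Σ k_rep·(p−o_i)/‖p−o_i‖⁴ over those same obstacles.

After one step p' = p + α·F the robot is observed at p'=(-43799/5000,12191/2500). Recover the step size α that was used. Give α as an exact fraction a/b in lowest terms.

α = 1/4

F_att = 5/4·(g−p) = 5/4·(4,-10) = (5.0000,-12.5000)
o1: d²=50 ≤ ρ²=57; F_rep = 14·(-7,1)/50² = (-0.0392,0.0056)
o2: d²=170 > ρ²=57 → inactive
F = F_att + ΣF_rep = (4.9608,-12.4944)
Δp = p'−p = (1.2402,-3.1236); α = Δx/Fx = (6201/5000) / (6201/1250) = 1/4
check: Δy/Fy = (-7809/2500) / (-7809/625) = 1/4 ✓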